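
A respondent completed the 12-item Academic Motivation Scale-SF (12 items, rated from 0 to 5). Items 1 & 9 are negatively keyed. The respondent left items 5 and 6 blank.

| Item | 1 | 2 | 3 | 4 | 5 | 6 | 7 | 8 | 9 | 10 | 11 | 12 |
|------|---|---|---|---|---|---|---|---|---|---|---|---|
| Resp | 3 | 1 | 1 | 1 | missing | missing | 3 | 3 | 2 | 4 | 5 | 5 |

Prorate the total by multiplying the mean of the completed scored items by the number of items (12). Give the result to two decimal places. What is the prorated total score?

Reverse-coded (reversed = (0+5) − raw = 5 − raw):
  item 1: 5 − 3 = 2
  item 9: 5 − 2 = 3
Completed scored items (10 of 12): 2, 1, 1, 1, 3, 3, 3, 4, 5, 5; sum = 28.
Person mean = 28 / 10 ≈ 2.8000
Prorated total = (28 / 10) × 12 = 33.60 (to 2 dp)

33.60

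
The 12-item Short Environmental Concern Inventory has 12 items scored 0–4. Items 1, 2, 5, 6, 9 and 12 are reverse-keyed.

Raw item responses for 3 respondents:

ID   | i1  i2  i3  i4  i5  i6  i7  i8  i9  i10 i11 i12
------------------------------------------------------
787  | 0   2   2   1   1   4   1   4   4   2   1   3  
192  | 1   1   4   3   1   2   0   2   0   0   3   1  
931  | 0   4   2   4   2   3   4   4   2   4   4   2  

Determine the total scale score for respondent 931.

33

Respondent 931 raw: 0, 4, 2, 4, 2, 3, 4, 4, 2, 4, 4, 2.
Reverse-coded (reversed = (0+4) − raw = 4 − raw):
  item 1: 4 − 0 = 4
  item 2: 4 − 4 = 0
  item 3: 2
  item 4: 4
  item 5: 4 − 2 = 2
  item 6: 4 − 3 = 1
  item 7: 4
  item 8: 4
  item 9: 4 − 2 = 2
  item 10: 4
  item 11: 4
  item 12: 4 − 2 = 2
Sum = 4 + 0 + 2 + 4 + 2 + 1 + 4 + 4 + 2 + 4 + 4 + 2 = 33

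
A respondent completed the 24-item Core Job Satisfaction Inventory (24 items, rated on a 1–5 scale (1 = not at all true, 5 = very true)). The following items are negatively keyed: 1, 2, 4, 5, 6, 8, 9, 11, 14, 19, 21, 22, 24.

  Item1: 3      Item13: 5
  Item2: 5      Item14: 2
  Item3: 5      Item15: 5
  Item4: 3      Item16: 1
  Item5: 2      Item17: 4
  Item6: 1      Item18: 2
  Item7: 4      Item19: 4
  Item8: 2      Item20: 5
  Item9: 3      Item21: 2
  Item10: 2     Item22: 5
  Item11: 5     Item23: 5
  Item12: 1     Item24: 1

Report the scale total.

79

Reverse-coded items (reversed = (1+5) − raw = 6 − raw):
  item 1: 6 − 3 = 3
  item 2: 6 − 5 = 1
  item 4: 6 − 3 = 3
  item 5: 6 − 2 = 4
  item 6: 6 − 1 = 5
  item 8: 6 − 2 = 4
  item 9: 6 − 3 = 3
  item 11: 6 − 5 = 1
  item 14: 6 − 2 = 4
  item 19: 6 − 4 = 2
  item 21: 6 − 2 = 4
  item 22: 6 − 5 = 1
  item 24: 6 − 1 = 5
After reverse-coding: 3, 1, 5, 3, 4, 5, 4, 4, 3, 2, 1, 1, 5, 4, 5, 1, 4, 2, 2, 5, 4, 1, 5, 5
Total = 3 + 1 + 5 + 3 + 4 + 5 + 4 + 4 + 3 + 2 + 1 + 1 + 5 + 4 + 5 + 1 + 4 + 2 + 2 + 5 + 4 + 1 + 5 + 5 = 79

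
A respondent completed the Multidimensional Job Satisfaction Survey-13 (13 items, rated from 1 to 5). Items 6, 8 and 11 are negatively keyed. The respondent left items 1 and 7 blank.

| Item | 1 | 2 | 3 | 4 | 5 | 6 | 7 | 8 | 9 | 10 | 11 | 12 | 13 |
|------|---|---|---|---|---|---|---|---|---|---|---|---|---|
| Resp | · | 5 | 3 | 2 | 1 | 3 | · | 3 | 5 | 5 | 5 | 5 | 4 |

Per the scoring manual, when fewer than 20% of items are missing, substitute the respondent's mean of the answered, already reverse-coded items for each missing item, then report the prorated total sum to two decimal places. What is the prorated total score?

43.73

Reverse-coded (reversed = (1+5) − raw = 6 − raw):
  item 6: 6 − 3 = 3
  item 8: 6 − 3 = 3
  item 11: 6 − 5 = 1
Completed scored items (11 of 13): 5, 3, 2, 1, 3, 3, 5, 5, 1, 5, 4; sum = 37.
Person mean = 37 / 11 ≈ 3.3636
Prorated total = (37 / 11) × 13 = 43.73 (to 2 dp)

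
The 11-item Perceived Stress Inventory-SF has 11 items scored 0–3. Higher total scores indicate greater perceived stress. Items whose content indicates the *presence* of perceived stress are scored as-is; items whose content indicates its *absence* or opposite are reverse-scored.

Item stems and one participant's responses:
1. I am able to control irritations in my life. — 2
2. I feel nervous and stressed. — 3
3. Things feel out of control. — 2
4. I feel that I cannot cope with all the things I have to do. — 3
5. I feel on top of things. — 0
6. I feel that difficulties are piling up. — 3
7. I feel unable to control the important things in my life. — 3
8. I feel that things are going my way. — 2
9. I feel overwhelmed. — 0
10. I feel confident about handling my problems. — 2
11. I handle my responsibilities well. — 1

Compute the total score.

Items 1, 5, 8, 10, 11 describe the absence/opposite of perceived stress → reverse-score.
reverse-coded value = 3 − response.
  item 1: 3 − 2 = 1
  item 2: 3
  item 3: 2
  item 4: 3
  item 5: 3 − 0 = 3
  item 6: 3
  item 7: 3
  item 8: 3 − 2 = 1
  item 9: 0
  item 10: 3 − 2 = 1
  item 11: 3 − 1 = 2
Total = 1 + 3 + 2 + 3 + 3 + 3 + 3 + 1 + 0 + 1 + 2 = 22

22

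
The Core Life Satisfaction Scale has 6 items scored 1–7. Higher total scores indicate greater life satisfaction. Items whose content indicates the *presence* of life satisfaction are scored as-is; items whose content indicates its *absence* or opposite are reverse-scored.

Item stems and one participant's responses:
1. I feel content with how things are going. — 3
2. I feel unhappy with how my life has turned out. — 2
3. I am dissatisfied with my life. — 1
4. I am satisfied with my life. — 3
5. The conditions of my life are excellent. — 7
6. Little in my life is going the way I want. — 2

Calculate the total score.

32

Items 2, 3, 6 describe the absence/opposite of life satisfaction → reverse-score.
reversed = (1+7) − raw = 8 − raw.
  item 1: 3
  item 2: 8 − 2 = 6
  item 3: 8 − 1 = 7
  item 4: 3
  item 5: 7
  item 6: 8 − 2 = 6
Total = 3 + 6 + 7 + 3 + 7 + 6 = 32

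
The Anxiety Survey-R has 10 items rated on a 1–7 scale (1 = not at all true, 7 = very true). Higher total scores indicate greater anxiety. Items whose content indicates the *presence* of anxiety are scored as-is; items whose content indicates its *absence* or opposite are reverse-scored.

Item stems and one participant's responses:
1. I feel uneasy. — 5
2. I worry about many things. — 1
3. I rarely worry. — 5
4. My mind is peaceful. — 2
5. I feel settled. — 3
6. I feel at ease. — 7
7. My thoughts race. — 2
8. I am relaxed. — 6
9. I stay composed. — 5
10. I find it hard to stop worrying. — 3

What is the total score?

31

Items 3, 4, 5, 6, 8, 9 describe the absence/opposite of anxiety → reverse-score.
reverse-coded value = 8 − response.
  item 1: 5
  item 2: 1
  item 3: 8 − 5 = 3
  item 4: 8 − 2 = 6
  item 5: 8 − 3 = 5
  item 6: 8 − 7 = 1
  item 7: 2
  item 8: 8 − 6 = 2
  item 9: 8 − 5 = 3
  item 10: 3
Total = 5 + 1 + 3 + 6 + 5 + 1 + 2 + 2 + 3 + 3 = 31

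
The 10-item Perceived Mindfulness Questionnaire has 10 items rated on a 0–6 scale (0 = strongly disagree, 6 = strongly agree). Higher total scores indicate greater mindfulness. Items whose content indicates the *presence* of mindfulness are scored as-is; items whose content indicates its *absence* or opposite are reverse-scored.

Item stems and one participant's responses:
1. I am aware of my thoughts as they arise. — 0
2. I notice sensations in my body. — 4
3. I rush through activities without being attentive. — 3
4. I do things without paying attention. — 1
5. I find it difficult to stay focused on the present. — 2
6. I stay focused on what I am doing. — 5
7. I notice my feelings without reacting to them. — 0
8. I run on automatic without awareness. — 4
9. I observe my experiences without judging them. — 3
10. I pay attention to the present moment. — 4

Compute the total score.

30

Items 3, 4, 5, 8 describe the absence/opposite of mindfulness → reverse-score.
reverse-coded value = 6 − response.
  item 1: 0
  item 2: 4
  item 3: 6 − 3 = 3
  item 4: 6 − 1 = 5
  item 5: 6 − 2 = 4
  item 6: 5
  item 7: 0
  item 8: 6 − 4 = 2
  item 9: 3
  item 10: 4
Total = 0 + 4 + 3 + 5 + 4 + 5 + 0 + 2 + 3 + 4 = 30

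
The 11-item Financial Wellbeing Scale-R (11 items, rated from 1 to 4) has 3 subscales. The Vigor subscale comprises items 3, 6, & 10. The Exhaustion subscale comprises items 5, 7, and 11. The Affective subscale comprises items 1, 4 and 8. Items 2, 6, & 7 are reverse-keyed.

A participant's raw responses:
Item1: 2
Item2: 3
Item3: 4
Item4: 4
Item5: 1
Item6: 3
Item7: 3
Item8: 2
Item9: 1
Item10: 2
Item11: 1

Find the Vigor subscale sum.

8

Vigor items: 3, 6, 10.
Of these, item 6 is reverse-keyed; reverse-coded value = 5 − response.
  item 3: 4
  item 6: 5 − 3 = 2
  item 10: 2
Sum = 4 + 2 + 2 = 8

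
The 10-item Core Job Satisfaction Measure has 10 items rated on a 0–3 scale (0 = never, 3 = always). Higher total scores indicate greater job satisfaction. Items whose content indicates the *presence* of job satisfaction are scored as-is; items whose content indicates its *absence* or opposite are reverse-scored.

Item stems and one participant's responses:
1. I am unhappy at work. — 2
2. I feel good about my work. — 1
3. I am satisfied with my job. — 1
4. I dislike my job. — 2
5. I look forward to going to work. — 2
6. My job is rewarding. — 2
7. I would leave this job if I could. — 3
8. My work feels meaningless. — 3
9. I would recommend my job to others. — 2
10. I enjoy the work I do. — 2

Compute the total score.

12

Items 1, 4, 7, 8 describe the absence/opposite of job satisfaction → reverse-score.
on a 0–3 scale, reversed = 3 − raw.
  item 1: 3 − 2 = 1
  item 2: 1
  item 3: 1
  item 4: 3 − 2 = 1
  item 5: 2
  item 6: 2
  item 7: 3 − 3 = 0
  item 8: 3 − 3 = 0
  item 9: 2
  item 10: 2
Total = 1 + 1 + 1 + 1 + 2 + 2 + 0 + 0 + 2 + 2 = 12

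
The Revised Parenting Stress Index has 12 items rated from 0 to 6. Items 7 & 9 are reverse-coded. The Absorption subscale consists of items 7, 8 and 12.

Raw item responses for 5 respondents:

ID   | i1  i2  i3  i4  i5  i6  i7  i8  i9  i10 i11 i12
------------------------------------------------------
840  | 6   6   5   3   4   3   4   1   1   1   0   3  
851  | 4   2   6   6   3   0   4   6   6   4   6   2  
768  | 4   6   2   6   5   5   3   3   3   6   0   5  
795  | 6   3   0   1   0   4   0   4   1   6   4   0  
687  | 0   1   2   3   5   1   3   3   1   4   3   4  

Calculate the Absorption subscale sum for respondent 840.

Respondent 840 raw: 6, 6, 5, 3, 4, 3, 4, 1, 1, 1, 0, 3.
Absorption items: 7, 8, 12.
Reverse-coded (reversed = (0+6) − raw = 6 − raw):
  item 7: 6 − 4 = 2
  item 8: 1
  item 12: 3
Sum = 2 + 1 + 3 = 6

6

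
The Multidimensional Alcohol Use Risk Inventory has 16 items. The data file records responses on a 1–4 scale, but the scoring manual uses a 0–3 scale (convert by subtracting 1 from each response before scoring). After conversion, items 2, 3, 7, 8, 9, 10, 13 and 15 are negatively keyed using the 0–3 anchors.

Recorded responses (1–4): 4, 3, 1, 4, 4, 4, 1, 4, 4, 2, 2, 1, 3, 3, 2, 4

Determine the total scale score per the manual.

30

Convert to 0–3: 3, 2, 0, 3, 3, 3, 0, 3, 3, 1, 1, 0, 2, 2, 1, 3
Reverse-coded (on a 0–3 scale, reversed = 3 − raw):
  item 2: 3 − 2 = 1
  item 3: 3 − 0 = 3
  item 7: 3 − 0 = 3
  item 8: 3 − 3 = 0
  item 9: 3 − 3 = 0
  item 10: 3 − 1 = 2
  item 13: 3 − 2 = 1
  item 15: 3 − 1 = 2
Scored: 3, 1, 3, 3, 3, 3, 3, 0, 0, 2, 1, 0, 1, 2, 2, 3
Total = 30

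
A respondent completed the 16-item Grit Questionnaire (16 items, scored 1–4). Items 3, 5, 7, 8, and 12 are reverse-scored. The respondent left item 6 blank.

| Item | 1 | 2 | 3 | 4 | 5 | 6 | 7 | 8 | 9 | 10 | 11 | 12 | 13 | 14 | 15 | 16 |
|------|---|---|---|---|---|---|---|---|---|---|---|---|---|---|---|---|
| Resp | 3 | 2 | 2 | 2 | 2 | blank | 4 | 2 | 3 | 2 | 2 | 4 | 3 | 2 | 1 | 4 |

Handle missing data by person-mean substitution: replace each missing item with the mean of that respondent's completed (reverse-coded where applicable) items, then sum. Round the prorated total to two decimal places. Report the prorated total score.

Reverse-coded (reversed = (1+4) − raw = 5 − raw):
  item 3: 5 − 2 = 3
  item 5: 5 − 2 = 3
  item 7: 5 − 4 = 1
  item 8: 5 − 2 = 3
  item 12: 5 − 4 = 1
Completed scored items (15 of 16): 3, 2, 3, 2, 3, 1, 3, 3, 2, 2, 1, 3, 2, 1, 4; sum = 35.
Person mean = 35 / 15 ≈ 2.3333
Prorated total = (35 / 15) × 16 = 37.33 (to 2 dp)

37.33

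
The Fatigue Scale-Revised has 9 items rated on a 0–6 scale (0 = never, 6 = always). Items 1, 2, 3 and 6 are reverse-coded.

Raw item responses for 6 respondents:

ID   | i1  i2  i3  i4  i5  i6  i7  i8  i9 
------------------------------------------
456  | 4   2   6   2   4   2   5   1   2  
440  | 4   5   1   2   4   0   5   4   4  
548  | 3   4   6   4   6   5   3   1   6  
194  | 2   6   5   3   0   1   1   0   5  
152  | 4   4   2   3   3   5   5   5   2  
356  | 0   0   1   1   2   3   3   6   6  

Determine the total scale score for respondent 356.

38

Respondent 356 raw: 0, 0, 1, 1, 2, 3, 3, 6, 6.
Reverse-coded (on a 0–6 scale, reversed = 6 − raw):
  item 1: 6 − 0 = 6
  item 2: 6 − 0 = 6
  item 3: 6 − 1 = 5
  item 4: 1
  item 5: 2
  item 6: 6 − 3 = 3
  item 7: 3
  item 8: 6
  item 9: 6
Sum = 6 + 6 + 5 + 1 + 2 + 3 + 3 + 6 + 6 = 38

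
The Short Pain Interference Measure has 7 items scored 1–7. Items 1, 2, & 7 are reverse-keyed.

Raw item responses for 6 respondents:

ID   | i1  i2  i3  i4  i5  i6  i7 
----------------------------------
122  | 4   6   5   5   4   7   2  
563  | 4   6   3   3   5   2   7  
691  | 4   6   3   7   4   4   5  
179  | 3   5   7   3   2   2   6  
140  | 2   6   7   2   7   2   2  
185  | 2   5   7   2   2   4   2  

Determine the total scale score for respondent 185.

30

Respondent 185 raw: 2, 5, 7, 2, 2, 4, 2.
Reverse-coded (reversed = (1+7) − raw = 8 − raw):
  item 1: 8 − 2 = 6
  item 2: 8 − 5 = 3
  item 3: 7
  item 4: 2
  item 5: 2
  item 6: 4
  item 7: 8 − 2 = 6
Sum = 6 + 3 + 7 + 2 + 2 + 4 + 6 = 30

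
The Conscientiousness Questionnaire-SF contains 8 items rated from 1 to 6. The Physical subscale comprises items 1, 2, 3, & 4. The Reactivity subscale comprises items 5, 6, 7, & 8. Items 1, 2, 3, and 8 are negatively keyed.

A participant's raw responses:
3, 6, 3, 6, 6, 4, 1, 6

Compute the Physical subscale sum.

15

Physical items: 1, 2, 3, 4.
Of these, items 1, 2, and 3 are negatively keyed; on a 1–6 scale, reversed = 7 − raw.
  item 1: 7 − 3 = 4
  item 2: 7 − 6 = 1
  item 3: 7 − 3 = 4
  item 4: 6
Sum = 4 + 1 + 4 + 6 = 15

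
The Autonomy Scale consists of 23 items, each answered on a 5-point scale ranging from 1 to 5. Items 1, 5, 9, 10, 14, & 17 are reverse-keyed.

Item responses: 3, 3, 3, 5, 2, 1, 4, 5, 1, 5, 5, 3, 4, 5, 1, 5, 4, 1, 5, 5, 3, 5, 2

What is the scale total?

76

Raw sum = 80. Reverse-keyed items: 1, 5, 9, 10, 14, 17; their raw sum = 20.
Each reversal replaces raw with 6 − raw, changing the total by 6 − 2·raw per item.
Total = 80 + 6·6 − 2·20 = 80 + 36 − 40 = 76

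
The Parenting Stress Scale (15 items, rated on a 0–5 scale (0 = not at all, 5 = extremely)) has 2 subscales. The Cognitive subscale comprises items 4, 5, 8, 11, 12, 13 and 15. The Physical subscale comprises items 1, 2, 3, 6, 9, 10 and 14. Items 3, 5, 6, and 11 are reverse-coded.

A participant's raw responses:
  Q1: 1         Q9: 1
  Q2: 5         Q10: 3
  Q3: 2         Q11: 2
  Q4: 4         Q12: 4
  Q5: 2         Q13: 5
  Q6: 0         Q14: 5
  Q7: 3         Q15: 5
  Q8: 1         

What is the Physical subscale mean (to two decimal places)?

3.29

Physical items: 1, 2, 3, 6, 9, 10, 14.
Of these, items 3 and 6 are reverse-coded; reverse-coded value = 5 − response.
  item 1: 1
  item 2: 5
  item 3: 5 − 2 = 3
  item 6: 5 − 0 = 5
  item 9: 1
  item 10: 3
  item 14: 5
Sum = 1 + 5 + 3 + 5 + 1 + 3 + 5 = 23
Mean = 23 / 7 = 3.29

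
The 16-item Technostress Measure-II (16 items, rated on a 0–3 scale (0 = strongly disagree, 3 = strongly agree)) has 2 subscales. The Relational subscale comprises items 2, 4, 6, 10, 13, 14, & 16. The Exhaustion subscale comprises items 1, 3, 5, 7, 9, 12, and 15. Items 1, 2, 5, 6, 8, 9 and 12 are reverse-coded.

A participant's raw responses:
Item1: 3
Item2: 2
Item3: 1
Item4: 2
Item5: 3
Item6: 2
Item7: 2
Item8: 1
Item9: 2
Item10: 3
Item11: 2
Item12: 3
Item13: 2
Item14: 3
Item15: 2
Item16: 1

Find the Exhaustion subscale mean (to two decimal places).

Exhaustion items: 1, 3, 5, 7, 9, 12, 15.
Of these, items 1, 5, 9, and 12 are reverse-coded; on a 0–3 scale, reversed = 3 − raw.
  item 1: 3 − 3 = 0
  item 3: 1
  item 5: 3 − 3 = 0
  item 7: 2
  item 9: 3 − 2 = 1
  item 12: 3 − 3 = 0
  item 15: 2
Sum = 0 + 1 + 0 + 2 + 1 + 0 + 2 = 6
Mean = 6 / 7 = 0.86

0.86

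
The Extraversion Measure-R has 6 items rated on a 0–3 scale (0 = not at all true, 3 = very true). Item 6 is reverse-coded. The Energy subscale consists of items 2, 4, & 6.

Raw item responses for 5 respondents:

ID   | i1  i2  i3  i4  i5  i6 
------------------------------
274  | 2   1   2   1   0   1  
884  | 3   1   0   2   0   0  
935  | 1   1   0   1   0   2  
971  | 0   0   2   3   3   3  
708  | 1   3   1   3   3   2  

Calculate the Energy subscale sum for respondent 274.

4

Respondent 274 raw: 2, 1, 2, 1, 0, 1.
Energy items: 2, 4, 6.
Reverse-coded (on a 0–3 scale, reversed = 3 − raw):
  item 2: 1
  item 4: 1
  item 6: 3 − 1 = 2
Sum = 1 + 1 + 2 = 4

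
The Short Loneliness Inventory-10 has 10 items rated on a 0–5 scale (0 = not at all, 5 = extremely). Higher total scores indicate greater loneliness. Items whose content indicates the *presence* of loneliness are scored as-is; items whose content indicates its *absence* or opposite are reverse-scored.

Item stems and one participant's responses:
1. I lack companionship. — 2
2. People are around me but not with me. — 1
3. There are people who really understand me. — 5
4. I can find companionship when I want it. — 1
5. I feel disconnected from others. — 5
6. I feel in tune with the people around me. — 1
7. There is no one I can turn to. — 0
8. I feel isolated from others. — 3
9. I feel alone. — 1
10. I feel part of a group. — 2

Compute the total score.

23

Items 3, 4, 6, 10 describe the absence/opposite of loneliness → reverse-score.
reverse-coded value = 5 − response.
  item 1: 2
  item 2: 1
  item 3: 5 − 5 = 0
  item 4: 5 − 1 = 4
  item 5: 5
  item 6: 5 − 1 = 4
  item 7: 0
  item 8: 3
  item 9: 1
  item 10: 5 − 2 = 3
Total = 2 + 1 + 0 + 4 + 5 + 4 + 0 + 3 + 1 + 3 = 23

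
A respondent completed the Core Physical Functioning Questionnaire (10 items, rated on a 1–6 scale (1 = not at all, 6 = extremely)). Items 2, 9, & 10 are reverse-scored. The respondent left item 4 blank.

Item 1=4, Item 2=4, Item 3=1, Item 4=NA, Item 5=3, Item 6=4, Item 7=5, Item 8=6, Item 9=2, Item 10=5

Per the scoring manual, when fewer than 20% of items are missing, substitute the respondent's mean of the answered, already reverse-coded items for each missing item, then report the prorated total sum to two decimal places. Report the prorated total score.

Reverse-coded (on a 1–6 scale, reversed = 7 − raw):
  item 2: 7 − 4 = 3
  item 9: 7 − 2 = 5
  item 10: 7 − 5 = 2
Completed scored items (9 of 10): 4, 3, 1, 3, 4, 5, 6, 5, 2; sum = 33.
Person mean = 33 / 9 ≈ 3.6667
Prorated total = (33 / 9) × 10 = 36.67 (to 2 dp)

36.67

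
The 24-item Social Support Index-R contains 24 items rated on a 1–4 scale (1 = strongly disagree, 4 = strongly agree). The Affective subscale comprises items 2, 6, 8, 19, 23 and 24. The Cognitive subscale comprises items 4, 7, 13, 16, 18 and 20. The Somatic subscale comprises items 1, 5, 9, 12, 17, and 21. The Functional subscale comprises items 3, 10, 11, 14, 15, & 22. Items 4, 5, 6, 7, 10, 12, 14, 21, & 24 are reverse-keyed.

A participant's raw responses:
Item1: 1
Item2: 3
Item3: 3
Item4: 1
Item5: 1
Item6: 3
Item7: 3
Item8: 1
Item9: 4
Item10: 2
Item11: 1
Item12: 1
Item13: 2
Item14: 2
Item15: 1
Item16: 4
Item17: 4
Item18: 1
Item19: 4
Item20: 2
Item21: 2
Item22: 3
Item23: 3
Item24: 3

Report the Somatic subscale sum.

Somatic items: 1, 5, 9, 12, 17, 21.
Of these, items 5, 12 and 21 are reverse-keyed; reverse-coded value = 5 − response.
  item 1: 1
  item 5: 5 − 1 = 4
  item 9: 4
  item 12: 5 − 1 = 4
  item 17: 4
  item 21: 5 − 2 = 3
Sum = 1 + 4 + 4 + 4 + 4 + 3 = 20

20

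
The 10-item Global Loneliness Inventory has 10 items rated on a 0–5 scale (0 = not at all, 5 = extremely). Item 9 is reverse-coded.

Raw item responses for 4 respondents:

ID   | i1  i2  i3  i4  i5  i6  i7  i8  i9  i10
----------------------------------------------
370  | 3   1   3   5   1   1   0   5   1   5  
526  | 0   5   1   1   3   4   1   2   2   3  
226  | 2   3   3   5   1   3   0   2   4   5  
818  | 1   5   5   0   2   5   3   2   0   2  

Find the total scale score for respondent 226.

25

Respondent 226 raw: 2, 3, 3, 5, 1, 3, 0, 2, 4, 5.
Reverse-coded (reversed = (0+5) − raw = 5 − raw):
  item 1: 2
  item 2: 3
  item 3: 3
  item 4: 5
  item 5: 1
  item 6: 3
  item 7: 0
  item 8: 2
  item 9: 5 − 4 = 1
  item 10: 5
Sum = 2 + 3 + 3 + 5 + 1 + 3 + 0 + 2 + 1 + 5 = 25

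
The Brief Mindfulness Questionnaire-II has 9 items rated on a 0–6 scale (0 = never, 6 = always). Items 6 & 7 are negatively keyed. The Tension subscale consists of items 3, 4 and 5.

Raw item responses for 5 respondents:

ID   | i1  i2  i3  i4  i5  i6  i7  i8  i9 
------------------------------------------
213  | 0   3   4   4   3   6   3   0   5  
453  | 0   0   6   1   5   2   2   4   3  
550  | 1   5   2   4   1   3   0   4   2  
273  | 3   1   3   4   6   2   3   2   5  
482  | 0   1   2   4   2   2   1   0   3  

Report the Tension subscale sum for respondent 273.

Respondent 273 raw: 3, 1, 3, 4, 6, 2, 3, 2, 5.
Tension items: 3, 4, 5.
Reverse-coded (on a 0–6 scale, reversed = 6 − raw):
  item 3: 3
  item 4: 4
  item 5: 6
Sum = 3 + 4 + 6 = 13

13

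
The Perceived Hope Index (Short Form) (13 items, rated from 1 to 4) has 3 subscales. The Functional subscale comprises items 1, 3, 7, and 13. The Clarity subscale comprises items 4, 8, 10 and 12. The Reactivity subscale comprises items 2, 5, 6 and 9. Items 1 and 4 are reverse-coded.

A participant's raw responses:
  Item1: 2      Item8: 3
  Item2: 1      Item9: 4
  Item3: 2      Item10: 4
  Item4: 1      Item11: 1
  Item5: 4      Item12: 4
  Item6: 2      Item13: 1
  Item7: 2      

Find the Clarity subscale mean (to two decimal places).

Clarity items: 4, 8, 10, 12.
Of these, item 4 is reverse-coded; reverse-coded value = 5 − response.
  item 4: 5 − 1 = 4
  item 8: 3
  item 10: 4
  item 12: 4
Sum = 4 + 3 + 4 + 4 = 15
Mean = 15 / 4 = 3.75

3.75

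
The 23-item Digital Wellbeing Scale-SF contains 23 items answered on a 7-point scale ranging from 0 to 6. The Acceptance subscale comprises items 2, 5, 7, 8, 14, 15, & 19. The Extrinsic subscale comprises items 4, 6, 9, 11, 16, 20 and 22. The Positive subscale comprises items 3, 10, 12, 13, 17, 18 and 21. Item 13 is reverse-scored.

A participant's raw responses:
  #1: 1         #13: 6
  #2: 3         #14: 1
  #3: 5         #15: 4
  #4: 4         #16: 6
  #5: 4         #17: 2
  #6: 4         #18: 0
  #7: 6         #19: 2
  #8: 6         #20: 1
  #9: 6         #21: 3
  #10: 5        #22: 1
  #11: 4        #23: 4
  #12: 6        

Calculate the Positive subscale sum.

21

Positive items: 3, 10, 12, 13, 17, 18, 21.
Of these, item 13 is reverse-scored; reversed = (0+6) − raw = 6 − raw.
  item 3: 5
  item 10: 5
  item 12: 6
  item 13: 6 − 6 = 0
  item 17: 2
  item 18: 0
  item 21: 3
Sum = 5 + 5 + 6 + 0 + 2 + 0 + 3 = 21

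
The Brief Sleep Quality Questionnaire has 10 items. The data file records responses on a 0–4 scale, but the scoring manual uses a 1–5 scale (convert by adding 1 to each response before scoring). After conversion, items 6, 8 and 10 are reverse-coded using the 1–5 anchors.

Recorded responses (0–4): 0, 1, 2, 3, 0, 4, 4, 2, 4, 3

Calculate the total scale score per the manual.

27

Convert to 1–5: 1, 2, 3, 4, 1, 5, 5, 3, 5, 4
Reverse-coded (reversed = (1+5) − raw = 6 − raw):
  item 6: 6 − 5 = 1
  item 8: 6 − 3 = 3
  item 10: 6 − 4 = 2
Scored: 1, 2, 3, 4, 1, 1, 5, 3, 5, 2
Total = 27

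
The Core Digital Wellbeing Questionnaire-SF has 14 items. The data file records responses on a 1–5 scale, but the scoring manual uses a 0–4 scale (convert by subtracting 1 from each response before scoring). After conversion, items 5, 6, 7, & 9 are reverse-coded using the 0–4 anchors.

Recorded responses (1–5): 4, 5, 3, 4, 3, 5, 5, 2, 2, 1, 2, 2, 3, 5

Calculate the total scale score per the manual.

26

Convert to 0–4: 3, 4, 2, 3, 2, 4, 4, 1, 1, 0, 1, 1, 2, 4
Reverse-coded (reverse-coded value = 4 − response):
  item 5: 4 − 2 = 2
  item 6: 4 − 4 = 0
  item 7: 4 − 4 = 0
  item 9: 4 − 1 = 3
Scored: 3, 4, 2, 3, 2, 0, 0, 1, 3, 0, 1, 1, 2, 4
Total = 26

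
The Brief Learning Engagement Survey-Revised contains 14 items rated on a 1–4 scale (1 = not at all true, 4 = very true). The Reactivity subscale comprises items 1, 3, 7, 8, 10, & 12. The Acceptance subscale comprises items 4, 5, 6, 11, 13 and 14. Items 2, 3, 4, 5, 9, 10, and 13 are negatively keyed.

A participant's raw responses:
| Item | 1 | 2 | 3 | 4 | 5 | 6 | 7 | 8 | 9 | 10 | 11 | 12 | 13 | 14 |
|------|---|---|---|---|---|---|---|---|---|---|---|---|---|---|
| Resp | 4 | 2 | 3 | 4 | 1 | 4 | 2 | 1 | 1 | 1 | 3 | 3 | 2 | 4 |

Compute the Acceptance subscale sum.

Acceptance items: 4, 5, 6, 11, 13, 14.
Of these, items 4, 5, and 13 are negatively keyed; reversed = (1+4) − raw = 5 − raw.
  item 4: 5 − 4 = 1
  item 5: 5 − 1 = 4
  item 6: 4
  item 11: 3
  item 13: 5 − 2 = 3
  item 14: 4
Sum = 1 + 4 + 4 + 3 + 3 + 4 = 19

19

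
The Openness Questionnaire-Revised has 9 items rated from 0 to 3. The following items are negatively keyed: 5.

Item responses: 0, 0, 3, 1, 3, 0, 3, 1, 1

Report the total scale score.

Negatively keyed items use 3 − raw:
  item 5: 3 − 3 = 0
After reverse-coding: 0, 0, 3, 1, 0, 0, 3, 1, 1
Total = 0 + 0 + 3 + 1 + 0 + 0 + 3 + 1 + 1 = 9

9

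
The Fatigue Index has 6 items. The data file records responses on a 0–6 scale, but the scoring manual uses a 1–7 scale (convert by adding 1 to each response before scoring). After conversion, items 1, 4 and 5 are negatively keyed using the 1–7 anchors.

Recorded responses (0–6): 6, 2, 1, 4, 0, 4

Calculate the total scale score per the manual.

Convert to 1–7: 7, 3, 2, 5, 1, 5
Reverse-coded (reversed = (1+7) − raw = 8 − raw):
  item 1: 8 − 7 = 1
  item 4: 8 − 5 = 3
  item 5: 8 − 1 = 7
Scored: 1, 3, 2, 3, 7, 5
Total = 21

21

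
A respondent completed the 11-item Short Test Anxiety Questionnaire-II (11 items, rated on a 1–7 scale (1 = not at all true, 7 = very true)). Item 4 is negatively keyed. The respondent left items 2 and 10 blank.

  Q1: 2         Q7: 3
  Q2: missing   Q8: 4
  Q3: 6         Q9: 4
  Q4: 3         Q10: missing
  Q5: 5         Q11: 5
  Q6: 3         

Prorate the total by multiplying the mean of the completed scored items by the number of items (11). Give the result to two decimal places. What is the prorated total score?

Reverse-coded (on a 1–7 scale, reversed = 8 − raw):
  item 4: 8 − 3 = 5
Completed scored items (9 of 11): 2, 6, 5, 5, 3, 3, 4, 4, 5; sum = 37.
Person mean = 37 / 9 ≈ 4.1111
Prorated total = (37 / 9) × 11 = 45.22 (to 2 dp)

45.22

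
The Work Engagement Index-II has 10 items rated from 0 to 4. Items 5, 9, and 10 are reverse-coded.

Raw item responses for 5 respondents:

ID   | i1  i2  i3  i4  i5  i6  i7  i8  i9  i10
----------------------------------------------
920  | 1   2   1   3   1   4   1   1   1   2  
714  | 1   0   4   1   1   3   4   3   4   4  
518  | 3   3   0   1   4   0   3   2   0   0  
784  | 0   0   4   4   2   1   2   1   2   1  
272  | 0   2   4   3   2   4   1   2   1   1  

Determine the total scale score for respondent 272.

24

Respondent 272 raw: 0, 2, 4, 3, 2, 4, 1, 2, 1, 1.
Reverse-coded (reversed = (0+4) − raw = 4 − raw):
  item 1: 0
  item 2: 2
  item 3: 4
  item 4: 3
  item 5: 4 − 2 = 2
  item 6: 4
  item 7: 1
  item 8: 2
  item 9: 4 − 1 = 3
  item 10: 4 − 1 = 3
Sum = 0 + 2 + 4 + 3 + 2 + 4 + 1 + 2 + 3 + 3 = 24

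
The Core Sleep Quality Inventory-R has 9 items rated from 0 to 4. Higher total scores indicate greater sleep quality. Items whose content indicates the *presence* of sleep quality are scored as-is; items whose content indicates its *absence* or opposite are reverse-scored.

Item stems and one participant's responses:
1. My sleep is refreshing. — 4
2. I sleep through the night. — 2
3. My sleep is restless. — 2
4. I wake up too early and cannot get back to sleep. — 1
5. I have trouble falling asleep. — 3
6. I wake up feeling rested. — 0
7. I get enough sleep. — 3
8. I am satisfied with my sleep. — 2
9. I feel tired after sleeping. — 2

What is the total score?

Items 3, 4, 5, 9 describe the absence/opposite of sleep quality → reverse-score.
reversed = (0+4) − raw = 4 − raw.
  item 1: 4
  item 2: 2
  item 3: 4 − 2 = 2
  item 4: 4 − 1 = 3
  item 5: 4 − 3 = 1
  item 6: 0
  item 7: 3
  item 8: 2
  item 9: 4 − 2 = 2
Total = 4 + 2 + 2 + 3 + 1 + 0 + 3 + 2 + 2 = 19

19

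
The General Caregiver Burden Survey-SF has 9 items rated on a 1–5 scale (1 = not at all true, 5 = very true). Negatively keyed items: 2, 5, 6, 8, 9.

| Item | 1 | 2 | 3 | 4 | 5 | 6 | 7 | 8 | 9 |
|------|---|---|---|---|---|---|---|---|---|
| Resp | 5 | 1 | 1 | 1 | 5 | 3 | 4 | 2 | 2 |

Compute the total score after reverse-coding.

Raw sum = 24. Negatively keyed items: 2, 5, 6, 8, 9; their raw sum = 13.
Each reversal replaces raw with 6 − raw, changing the total by 6 − 2·raw per item.
Total = 24 + 5·6 − 2·13 = 24 + 30 − 26 = 28

28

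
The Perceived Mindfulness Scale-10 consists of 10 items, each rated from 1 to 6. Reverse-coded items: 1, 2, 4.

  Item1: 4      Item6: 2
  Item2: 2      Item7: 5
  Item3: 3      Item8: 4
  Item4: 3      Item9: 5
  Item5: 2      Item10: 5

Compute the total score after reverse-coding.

Raw sum = 35. Reverse-coded items: 1, 2, 4; their raw sum = 9.
Each reversal replaces raw with 7 − raw, changing the total by 7 − 2·raw per item.
Total = 35 + 3·7 − 2·9 = 35 + 21 − 18 = 38

38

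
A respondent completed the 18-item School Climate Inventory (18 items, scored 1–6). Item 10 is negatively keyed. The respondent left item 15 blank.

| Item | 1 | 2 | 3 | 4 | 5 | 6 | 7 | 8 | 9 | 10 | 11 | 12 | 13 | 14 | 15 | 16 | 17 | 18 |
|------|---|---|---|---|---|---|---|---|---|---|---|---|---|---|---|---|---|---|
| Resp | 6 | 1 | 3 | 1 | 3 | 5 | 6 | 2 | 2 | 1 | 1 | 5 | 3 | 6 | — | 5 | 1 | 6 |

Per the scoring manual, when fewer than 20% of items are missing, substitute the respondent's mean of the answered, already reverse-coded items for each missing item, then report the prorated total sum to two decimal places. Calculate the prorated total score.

65.65

Reverse-coded (on a 1–6 scale, reversed = 7 − raw):
  item 10: 7 − 1 = 6
Completed scored items (17 of 18): 6, 1, 3, 1, 3, 5, 6, 2, 2, 6, 1, 5, 3, 6, 5, 1, 6; sum = 62.
Person mean = 62 / 17 ≈ 3.6471
Prorated total = (62 / 17) × 18 = 65.65 (to 2 dp)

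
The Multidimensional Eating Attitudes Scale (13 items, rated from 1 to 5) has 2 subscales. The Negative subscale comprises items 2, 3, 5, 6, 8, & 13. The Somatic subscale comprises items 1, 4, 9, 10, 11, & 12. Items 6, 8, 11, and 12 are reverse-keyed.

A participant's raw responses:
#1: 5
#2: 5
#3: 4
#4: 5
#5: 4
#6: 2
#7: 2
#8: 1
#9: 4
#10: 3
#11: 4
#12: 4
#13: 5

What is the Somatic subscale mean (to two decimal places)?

Somatic items: 1, 4, 9, 10, 11, 12.
Of these, items 11 & 12 are reverse-keyed; reverse-coded value = 6 − response.
  item 1: 5
  item 4: 5
  item 9: 4
  item 10: 3
  item 11: 6 − 4 = 2
  item 12: 6 − 4 = 2
Sum = 5 + 5 + 4 + 3 + 2 + 2 = 21
Mean = 21 / 6 = 3.50

3.50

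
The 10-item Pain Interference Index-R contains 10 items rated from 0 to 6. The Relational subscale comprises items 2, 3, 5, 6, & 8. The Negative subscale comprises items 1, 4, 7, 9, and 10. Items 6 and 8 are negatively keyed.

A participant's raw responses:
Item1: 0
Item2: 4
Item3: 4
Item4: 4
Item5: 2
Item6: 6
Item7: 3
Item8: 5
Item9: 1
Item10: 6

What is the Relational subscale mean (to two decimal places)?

2.20

Relational items: 2, 3, 5, 6, 8.
Of these, items 6 & 8 are negatively keyed; reverse-coded value = 6 − response.
  item 2: 4
  item 3: 4
  item 5: 2
  item 6: 6 − 6 = 0
  item 8: 6 − 5 = 1
Sum = 4 + 4 + 2 + 0 + 1 = 11
Mean = 11 / 5 = 2.20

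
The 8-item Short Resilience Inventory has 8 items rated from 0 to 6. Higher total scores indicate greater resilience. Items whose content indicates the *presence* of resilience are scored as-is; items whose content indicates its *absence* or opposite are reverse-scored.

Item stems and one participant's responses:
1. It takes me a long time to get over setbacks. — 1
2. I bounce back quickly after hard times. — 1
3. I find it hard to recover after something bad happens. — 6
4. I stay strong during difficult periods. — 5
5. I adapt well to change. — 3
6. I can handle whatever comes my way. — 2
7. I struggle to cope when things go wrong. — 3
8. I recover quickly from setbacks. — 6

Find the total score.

Items 1, 3, 7 describe the absence/opposite of resilience → reverse-score.
on a 0–6 scale, reversed = 6 − raw.
  item 1: 6 − 1 = 5
  item 2: 1
  item 3: 6 − 6 = 0
  item 4: 5
  item 5: 3
  item 6: 2
  item 7: 6 − 3 = 3
  item 8: 6
Total = 5 + 1 + 0 + 5 + 3 + 2 + 3 + 6 = 25

25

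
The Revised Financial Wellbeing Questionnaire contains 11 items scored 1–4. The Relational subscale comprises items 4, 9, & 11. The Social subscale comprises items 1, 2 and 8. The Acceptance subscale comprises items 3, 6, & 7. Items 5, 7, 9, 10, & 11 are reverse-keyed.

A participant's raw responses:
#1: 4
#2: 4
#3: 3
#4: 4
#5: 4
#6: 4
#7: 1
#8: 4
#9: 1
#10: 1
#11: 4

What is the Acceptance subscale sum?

Acceptance items: 3, 6, 7.
Of these, item 7 is reverse-keyed; on a 1–4 scale, reversed = 5 − raw.
  item 3: 3
  item 6: 4
  item 7: 5 − 1 = 4
Sum = 3 + 4 + 4 = 11

11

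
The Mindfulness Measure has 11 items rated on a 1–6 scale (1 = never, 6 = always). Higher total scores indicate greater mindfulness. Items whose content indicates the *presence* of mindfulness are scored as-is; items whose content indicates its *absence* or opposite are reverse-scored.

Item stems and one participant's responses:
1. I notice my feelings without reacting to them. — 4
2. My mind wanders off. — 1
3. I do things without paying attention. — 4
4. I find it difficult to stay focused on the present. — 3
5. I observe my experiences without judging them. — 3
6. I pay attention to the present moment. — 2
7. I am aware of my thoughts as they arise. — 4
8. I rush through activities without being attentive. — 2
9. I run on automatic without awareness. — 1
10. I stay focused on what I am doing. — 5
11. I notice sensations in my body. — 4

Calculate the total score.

46

Items 2, 3, 4, 8, 9 describe the absence/opposite of mindfulness → reverse-score.
on a 1–6 scale, reversed = 7 − raw.
  item 1: 4
  item 2: 7 − 1 = 6
  item 3: 7 − 4 = 3
  item 4: 7 − 3 = 4
  item 5: 3
  item 6: 2
  item 7: 4
  item 8: 7 − 2 = 5
  item 9: 7 − 1 = 6
  item 10: 5
  item 11: 4
Total = 4 + 6 + 3 + 4 + 3 + 2 + 4 + 5 + 6 + 5 + 4 = 46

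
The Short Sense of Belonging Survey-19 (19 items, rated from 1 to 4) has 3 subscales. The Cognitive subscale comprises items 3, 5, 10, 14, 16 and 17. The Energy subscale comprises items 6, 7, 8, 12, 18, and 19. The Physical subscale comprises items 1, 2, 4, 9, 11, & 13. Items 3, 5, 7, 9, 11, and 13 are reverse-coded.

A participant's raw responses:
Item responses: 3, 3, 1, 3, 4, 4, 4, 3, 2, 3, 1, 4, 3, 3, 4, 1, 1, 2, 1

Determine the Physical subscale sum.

18

Physical items: 1, 2, 4, 9, 11, 13.
Of these, items 9, 11 and 13 are reverse-coded; reverse-coded value = 5 − response.
  item 1: 3
  item 2: 3
  item 4: 3
  item 9: 5 − 2 = 3
  item 11: 5 − 1 = 4
  item 13: 5 − 3 = 2
Sum = 3 + 3 + 3 + 3 + 4 + 2 = 18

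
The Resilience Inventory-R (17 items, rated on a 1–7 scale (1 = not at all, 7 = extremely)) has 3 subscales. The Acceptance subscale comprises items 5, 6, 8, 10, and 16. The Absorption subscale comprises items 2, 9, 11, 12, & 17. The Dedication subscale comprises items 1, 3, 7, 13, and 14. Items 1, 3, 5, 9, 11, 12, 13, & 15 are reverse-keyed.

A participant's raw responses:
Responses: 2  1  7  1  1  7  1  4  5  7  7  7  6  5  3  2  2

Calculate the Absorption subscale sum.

Absorption items: 2, 9, 11, 12, 17.
Of these, items 9, 11 and 12 are reverse-keyed; reverse-coded value = 8 − response.
  item 2: 1
  item 9: 8 − 5 = 3
  item 11: 8 − 7 = 1
  item 12: 8 − 7 = 1
  item 17: 2
Sum = 1 + 3 + 1 + 1 + 2 = 8

8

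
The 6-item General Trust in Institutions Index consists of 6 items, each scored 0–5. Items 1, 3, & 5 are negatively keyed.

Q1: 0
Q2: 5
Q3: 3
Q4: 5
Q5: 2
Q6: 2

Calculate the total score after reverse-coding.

Apply reverse scoring (on a 0–5 scale, reversed = 5 − raw):
  item 1: 5 − 0 = 5
  item 3: 5 − 3 = 2
  item 5: 5 − 2 = 3
After reverse-coding: 5, 5, 2, 5, 3, 2
Total = 5 + 5 + 2 + 5 + 3 + 2 = 22

22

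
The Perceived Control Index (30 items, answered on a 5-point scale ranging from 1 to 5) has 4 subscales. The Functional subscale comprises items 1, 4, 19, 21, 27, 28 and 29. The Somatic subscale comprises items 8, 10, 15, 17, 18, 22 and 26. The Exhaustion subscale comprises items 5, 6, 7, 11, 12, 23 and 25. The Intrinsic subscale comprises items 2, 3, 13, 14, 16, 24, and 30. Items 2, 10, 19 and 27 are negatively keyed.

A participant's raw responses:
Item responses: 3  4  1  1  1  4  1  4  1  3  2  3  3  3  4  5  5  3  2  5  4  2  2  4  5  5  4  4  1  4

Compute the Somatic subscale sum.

26

Somatic items: 8, 10, 15, 17, 18, 22, 26.
Of these, item 10 is negatively keyed; reverse-coded value = 6 − response.
  item 8: 4
  item 10: 6 − 3 = 3
  item 15: 4
  item 17: 5
  item 18: 3
  item 22: 2
  item 26: 5
Sum = 4 + 3 + 4 + 5 + 3 + 2 + 5 = 26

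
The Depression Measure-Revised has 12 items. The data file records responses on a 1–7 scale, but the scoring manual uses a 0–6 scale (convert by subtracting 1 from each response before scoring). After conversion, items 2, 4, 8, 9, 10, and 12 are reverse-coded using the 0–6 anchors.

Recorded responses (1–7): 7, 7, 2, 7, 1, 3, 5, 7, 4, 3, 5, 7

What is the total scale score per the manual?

24

Convert to 0–6: 6, 6, 1, 6, 0, 2, 4, 6, 3, 2, 4, 6
Reverse-coded (reverse-coded value = 6 − response):
  item 2: 6 − 6 = 0
  item 4: 6 − 6 = 0
  item 8: 6 − 6 = 0
  item 9: 6 − 3 = 3
  item 10: 6 − 2 = 4
  item 12: 6 − 6 = 0
Scored: 6, 0, 1, 0, 0, 2, 4, 0, 3, 4, 4, 0
Total = 24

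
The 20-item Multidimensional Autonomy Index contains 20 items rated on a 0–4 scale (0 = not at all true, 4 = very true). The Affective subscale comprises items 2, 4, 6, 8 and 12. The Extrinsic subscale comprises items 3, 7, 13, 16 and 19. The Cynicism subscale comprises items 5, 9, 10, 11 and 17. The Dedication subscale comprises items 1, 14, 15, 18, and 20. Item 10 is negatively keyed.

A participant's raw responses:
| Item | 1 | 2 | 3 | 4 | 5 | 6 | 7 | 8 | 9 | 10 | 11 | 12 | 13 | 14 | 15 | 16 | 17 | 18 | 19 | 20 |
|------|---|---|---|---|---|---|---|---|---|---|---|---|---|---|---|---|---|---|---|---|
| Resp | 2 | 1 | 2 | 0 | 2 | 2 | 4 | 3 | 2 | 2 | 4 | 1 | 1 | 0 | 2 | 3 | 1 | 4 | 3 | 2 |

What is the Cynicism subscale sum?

Cynicism items: 5, 9, 10, 11, 17.
Of these, item 10 is negatively keyed; on a 0–4 scale, reversed = 4 − raw.
  item 5: 2
  item 9: 2
  item 10: 4 − 2 = 2
  item 11: 4
  item 17: 1
Sum = 2 + 2 + 2 + 4 + 1 = 11

11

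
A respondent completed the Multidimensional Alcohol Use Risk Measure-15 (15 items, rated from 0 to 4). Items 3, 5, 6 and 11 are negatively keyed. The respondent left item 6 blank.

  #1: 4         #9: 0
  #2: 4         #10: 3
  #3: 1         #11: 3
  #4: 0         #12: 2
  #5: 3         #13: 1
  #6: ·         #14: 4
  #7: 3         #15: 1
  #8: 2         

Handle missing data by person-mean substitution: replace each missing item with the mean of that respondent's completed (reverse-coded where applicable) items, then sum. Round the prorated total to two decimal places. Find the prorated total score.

Reverse-coded (reversed = (0+4) − raw = 4 − raw):
  item 3: 4 − 1 = 3
  item 5: 4 − 3 = 1
  item 11: 4 − 3 = 1
Completed scored items (14 of 15): 4, 4, 3, 0, 1, 3, 2, 0, 3, 1, 2, 1, 4, 1; sum = 29.
Person mean = 29 / 14 ≈ 2.0714
Prorated total = (29 / 14) × 15 = 31.07 (to 2 dp)

31.07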